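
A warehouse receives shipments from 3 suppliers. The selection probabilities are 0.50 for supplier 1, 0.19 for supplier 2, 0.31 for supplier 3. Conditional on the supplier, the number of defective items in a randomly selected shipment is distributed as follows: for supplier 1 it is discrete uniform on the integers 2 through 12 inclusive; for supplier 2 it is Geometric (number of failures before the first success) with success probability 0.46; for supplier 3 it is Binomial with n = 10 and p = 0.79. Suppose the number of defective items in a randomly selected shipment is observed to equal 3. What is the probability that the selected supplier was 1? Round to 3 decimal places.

Likelihoods P(X=3 | ·): 1: 0.0909091; 2: 0.0724334; 3: 0.00106561.
Posterior ∝ prior × likelihood. Numerator for 1: 0.5·0.0909091 = 0.0454545.
Normalizing constant: 0.5·0.0909091 + 0.19·0.0724334 + 0.31·0.00106561 = 0.0595472.
P(1 | observation) = 0.0454545 / 0.0595472 = 0.763336.

0.763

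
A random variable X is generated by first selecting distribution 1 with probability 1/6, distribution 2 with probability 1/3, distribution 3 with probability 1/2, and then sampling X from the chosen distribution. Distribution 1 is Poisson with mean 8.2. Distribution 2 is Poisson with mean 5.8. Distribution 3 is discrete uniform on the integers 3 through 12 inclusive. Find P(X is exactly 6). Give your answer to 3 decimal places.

0.123

Conditional on each component, P(X = 6): 1: 0.115967; 2: 0.160076; 3: 0.1.
By total probability, P(X = 6) = 0.166667·0.115967 + 0.333333·0.160076 + 0.5·0.1 = 0.122687.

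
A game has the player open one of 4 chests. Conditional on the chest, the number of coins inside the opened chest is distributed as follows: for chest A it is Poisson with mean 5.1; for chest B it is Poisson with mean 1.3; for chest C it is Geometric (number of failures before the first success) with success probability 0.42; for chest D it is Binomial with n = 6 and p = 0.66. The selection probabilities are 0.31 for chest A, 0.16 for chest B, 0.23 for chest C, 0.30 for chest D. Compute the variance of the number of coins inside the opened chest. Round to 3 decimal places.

Per component, A: μ=5.1, E[X²]=31.11; B: μ=1.3, E[X²]=2.99; C: μ=1.38095, E[X²]=5.19501; D: μ=3.96, E[X²]=17.028.
E[X] = 0.31·5.1 + 0.16·1.3 + 0.23·1.38095 + 0.3·3.96 = 3.29462.
E[X²] = 0.31·31.11 + 0.16·2.99 + 0.23·5.19501 + 0.3·17.028 = 16.4258.
Var(X) = E[X²] − (E[X])² = 16.4258 − 10.8545 = 5.57124.

5.571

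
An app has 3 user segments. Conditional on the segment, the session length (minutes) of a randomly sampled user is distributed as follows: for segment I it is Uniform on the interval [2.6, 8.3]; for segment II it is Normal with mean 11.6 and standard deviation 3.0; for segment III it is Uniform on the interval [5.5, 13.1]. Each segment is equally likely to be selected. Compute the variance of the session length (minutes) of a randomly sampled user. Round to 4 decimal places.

11.9442

Per component, I: μ=5.45, E[X²]=32.41; II: μ=11.6, E[X²]=143.56; III: μ=9.3, E[X²]=91.3033.
E[X] = 0.333333·5.45 + 0.333333·11.6 + 0.333333·9.3 = 8.78333.
E[X²] = 0.333333·32.41 + 0.333333·143.56 + 0.333333·91.3033 = 89.0911.
Var(X) = E[X²] − (E[X])² = 89.0911 − 77.1469 = 11.9442.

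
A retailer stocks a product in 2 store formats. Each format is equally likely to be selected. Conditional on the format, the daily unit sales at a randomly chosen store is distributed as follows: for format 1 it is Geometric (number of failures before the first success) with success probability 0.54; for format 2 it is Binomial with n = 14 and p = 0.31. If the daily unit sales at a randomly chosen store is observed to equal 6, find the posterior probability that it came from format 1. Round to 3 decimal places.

Likelihoods P(X=6 | ·): 1: 0.00511612; 2: 0.136936.
Posterior ∝ prior × likelihood. Numerator for 1: 0.5·0.00511612 = 0.00255806.
Normalizing constant: 0.5·0.00511612 + 0.5·0.136936 = 0.0710262.
P(1 | observation) = 0.00255806 / 0.0710262 = 0.0360158.

0.036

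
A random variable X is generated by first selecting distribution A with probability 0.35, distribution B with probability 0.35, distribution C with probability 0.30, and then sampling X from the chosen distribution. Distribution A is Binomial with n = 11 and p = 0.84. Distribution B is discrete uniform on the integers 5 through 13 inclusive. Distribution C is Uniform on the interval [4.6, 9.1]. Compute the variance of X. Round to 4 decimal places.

Per component, A: μ=9.24, E[X²]=86.856; B: μ=9, E[X²]=87.6667; C: μ=6.85, E[X²]=48.61.
E[X] = 0.35·9.24 + 0.35·9 + 0.3·6.85 = 8.439.
E[X²] = 0.35·86.856 + 0.35·87.6667 + 0.3·48.61 = 75.6659.
Var(X) = E[X²] − (E[X])² = 75.6659 − 71.2167 = 4.44921.

4.4492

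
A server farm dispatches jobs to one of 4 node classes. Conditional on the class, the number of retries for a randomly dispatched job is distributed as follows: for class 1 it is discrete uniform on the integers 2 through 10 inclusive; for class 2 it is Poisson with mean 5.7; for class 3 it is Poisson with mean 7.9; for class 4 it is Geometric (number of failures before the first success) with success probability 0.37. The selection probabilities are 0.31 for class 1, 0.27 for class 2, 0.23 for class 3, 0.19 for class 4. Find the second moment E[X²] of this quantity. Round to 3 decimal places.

For each component E[X²] = Var + (mean)², giving 1: 42.6667; 2: 38.19; 3: 70.31; 4: 7.5011.
Overall E[X²] = 0.31·42.6667 + 0.27·38.19 + 0.23·70.31 + 0.19·7.5011 = 41.1345.

41.134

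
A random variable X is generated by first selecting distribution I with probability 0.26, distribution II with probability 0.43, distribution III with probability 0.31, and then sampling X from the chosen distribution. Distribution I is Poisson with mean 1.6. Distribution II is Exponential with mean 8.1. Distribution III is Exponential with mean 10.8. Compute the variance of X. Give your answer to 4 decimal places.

77.3040

Per component, I: μ=1.6, E[X²]=4.16; II: μ=8.1, E[X²]=131.22; III: μ=10.8, E[X²]=233.28.
E[X] = 0.26·1.6 + 0.43·8.1 + 0.31·10.8 = 7.247.
E[X²] = 0.26·4.16 + 0.43·131.22 + 0.31·233.28 = 129.823.
Var(X) = E[X²] − (E[X])² = 129.823 − 52.519 = 77.304.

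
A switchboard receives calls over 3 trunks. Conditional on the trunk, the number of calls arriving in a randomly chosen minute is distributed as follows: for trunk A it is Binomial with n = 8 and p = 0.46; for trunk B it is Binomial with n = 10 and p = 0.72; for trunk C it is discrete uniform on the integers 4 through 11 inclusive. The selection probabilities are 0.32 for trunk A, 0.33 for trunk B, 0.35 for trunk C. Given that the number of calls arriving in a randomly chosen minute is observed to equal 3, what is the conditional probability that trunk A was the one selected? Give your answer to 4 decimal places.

Likelihoods P(X=3 | ·): A: 0.250282; B: 0.00604345; C: 0.
Posterior ∝ prior × likelihood. Numerator for A: 0.32·0.250282 = 0.0800904.
Normalizing constant: 0.32·0.250282 + 0.33·0.00604345 + 0.35·0 = 0.0820847.
P(A | observation) = 0.0800904 / 0.0820847 = 0.975704.

0.9757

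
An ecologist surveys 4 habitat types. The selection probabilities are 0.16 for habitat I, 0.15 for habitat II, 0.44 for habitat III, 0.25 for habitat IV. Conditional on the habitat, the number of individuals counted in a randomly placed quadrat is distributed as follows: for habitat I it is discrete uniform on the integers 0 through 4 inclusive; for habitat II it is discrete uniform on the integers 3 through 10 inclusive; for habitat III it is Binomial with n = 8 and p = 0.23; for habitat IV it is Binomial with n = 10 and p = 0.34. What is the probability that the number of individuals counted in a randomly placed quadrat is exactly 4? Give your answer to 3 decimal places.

0.139

Conditional on each habitat, P(X = 4): I: 0.2; II: 0.125; III: 0.0688608; IV: 0.231952.
By total probability, P(X = 4) = 0.16·0.2 + 0.15·0.125 + 0.44·0.0688608 + 0.25·0.231952 = 0.139037.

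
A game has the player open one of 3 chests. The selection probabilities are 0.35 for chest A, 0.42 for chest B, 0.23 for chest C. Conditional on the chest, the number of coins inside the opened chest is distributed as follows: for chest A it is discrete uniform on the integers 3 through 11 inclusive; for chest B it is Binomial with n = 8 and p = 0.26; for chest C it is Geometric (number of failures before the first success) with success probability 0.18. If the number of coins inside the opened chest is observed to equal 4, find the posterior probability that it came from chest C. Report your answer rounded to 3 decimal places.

0.191

Likelihoods P(X=4 | ·): A: 0.111111; B: 0.095922; C: 0.0813819.
Posterior ∝ prior × likelihood. Numerator for C: 0.23·0.0813819 = 0.0187178.
Normalizing constant: 0.35·0.111111 + 0.42·0.095922 + 0.23·0.0813819 = 0.097894.
P(C | observation) = 0.0187178 / 0.097894 = 0.191205.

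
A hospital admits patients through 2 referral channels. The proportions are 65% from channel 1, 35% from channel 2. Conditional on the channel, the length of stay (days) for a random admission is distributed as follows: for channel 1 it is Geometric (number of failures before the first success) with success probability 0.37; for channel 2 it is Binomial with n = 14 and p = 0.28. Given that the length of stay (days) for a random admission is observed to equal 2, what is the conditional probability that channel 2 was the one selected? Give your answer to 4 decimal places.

Likelihoods P(X=2 | ·): 1: 0.146853; 2: 0.138467.
Posterior ∝ prior × likelihood. Numerator for 2: 0.35·0.138467 = 0.0484636.
Normalizing constant: 0.65·0.146853 + 0.35·0.138467 = 0.143918.
P(2 | observation) = 0.0484636 / 0.143918 = 0.336744.

0.3367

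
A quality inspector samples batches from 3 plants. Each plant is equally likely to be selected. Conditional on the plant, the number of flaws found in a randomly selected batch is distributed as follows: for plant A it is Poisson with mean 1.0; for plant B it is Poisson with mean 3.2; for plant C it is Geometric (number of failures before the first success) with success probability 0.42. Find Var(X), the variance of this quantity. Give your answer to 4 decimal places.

Per component, A: μ=1, E[X²]=2; B: μ=3.2, E[X²]=13.44; C: μ=1.38095, E[X²]=5.19501.
E[X] = 0.333333·1 + 0.333333·3.2 + 0.333333·1.38095 = 1.86032.
E[X²] = 0.333333·2 + 0.333333·13.44 + 0.333333·5.19501 = 6.87834.
Var(X) = E[X²] − (E[X])² = 6.87834 − 3.46078 = 3.41756.

3.4176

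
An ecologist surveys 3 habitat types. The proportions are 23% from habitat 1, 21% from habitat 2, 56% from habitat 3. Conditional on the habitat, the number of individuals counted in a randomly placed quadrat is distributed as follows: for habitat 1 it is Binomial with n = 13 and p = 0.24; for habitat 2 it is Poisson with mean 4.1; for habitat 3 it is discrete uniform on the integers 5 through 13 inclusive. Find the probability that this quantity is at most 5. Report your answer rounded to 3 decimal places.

0.438

Conditional on each habitat, P(X ≤ 5): 1: 0.932498; 2: 0.769312; 3: 0.111111.
By total probability, P(X ≤ 5) = 0.23·0.932498 + 0.21·0.769312 + 0.56·0.111111 = 0.438252.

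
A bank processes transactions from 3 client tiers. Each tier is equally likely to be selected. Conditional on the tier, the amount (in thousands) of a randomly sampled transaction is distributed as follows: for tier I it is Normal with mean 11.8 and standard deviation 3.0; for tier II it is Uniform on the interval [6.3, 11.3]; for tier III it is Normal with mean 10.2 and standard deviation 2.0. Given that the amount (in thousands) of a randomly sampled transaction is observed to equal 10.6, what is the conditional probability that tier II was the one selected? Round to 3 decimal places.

Likelihoods f(10.6 | ·): I: 0.122757; II: 0.2; III: 0.195521.
Posterior ∝ prior × likelihood. Numerator for II: 0.333333·0.2 = 0.0666667.
Normalizing constant: 0.333333·0.122757 + 0.333333·0.2 + 0.333333·0.195521 = 0.172759.
P(II | observation) = 0.0666667 / 0.172759 = 0.385893.

0.386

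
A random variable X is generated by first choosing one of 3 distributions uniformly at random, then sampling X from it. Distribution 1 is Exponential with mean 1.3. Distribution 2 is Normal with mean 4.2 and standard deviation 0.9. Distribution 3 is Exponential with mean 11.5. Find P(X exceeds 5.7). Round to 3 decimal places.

Conditional on each component, P(X > 5.7): 1: 0.0124677; 2: 0.0477904; 3: 0.609173.
By total probability, P(X > 5.7) = 0.333333·0.0124677 + 0.333333·0.0477904 + 0.333333·0.609173 = 0.223144.

0.223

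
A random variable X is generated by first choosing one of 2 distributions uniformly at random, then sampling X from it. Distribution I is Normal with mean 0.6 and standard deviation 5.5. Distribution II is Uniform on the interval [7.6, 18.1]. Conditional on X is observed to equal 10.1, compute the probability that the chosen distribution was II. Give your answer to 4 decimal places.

Likelihoods f(10.1 | ·): I: 0.016319; II: 0.0952381.
Posterior ∝ prior × likelihood. Numerator for II: 0.5·0.0952381 = 0.047619.
Normalizing constant: 0.5·0.016319 + 0.5·0.0952381 = 0.0557786.
P(II | observation) = 0.047619 / 0.0557786 = 0.853716.

0.8537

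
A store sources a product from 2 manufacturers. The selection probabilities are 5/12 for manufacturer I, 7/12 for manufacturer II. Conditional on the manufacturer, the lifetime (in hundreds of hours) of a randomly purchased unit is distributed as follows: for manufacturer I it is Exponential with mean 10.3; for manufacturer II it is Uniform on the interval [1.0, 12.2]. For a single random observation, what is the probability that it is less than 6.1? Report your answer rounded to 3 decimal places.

0.452

Conditional on each manufacturer, P(X < 6.1): I: 0.446909; II: 0.455357.
By total probability, P(X < 6.1) = 0.416667·0.446909 + 0.583333·0.455357 = 0.451837.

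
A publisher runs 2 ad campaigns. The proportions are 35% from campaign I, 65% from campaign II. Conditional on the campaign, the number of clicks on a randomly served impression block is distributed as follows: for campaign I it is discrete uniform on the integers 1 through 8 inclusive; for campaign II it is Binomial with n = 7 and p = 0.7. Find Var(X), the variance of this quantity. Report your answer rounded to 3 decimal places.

Per component, I: μ=4.5, E[X²]=25.5; II: μ=4.9, E[X²]=25.48.
E[X] = 0.35·4.5 + 0.65·4.9 = 4.76.
E[X²] = 0.35·25.5 + 0.65·25.48 = 25.487.
Var(X) = E[X²] − (E[X])² = 25.487 − 22.6576 = 2.8294.

2.829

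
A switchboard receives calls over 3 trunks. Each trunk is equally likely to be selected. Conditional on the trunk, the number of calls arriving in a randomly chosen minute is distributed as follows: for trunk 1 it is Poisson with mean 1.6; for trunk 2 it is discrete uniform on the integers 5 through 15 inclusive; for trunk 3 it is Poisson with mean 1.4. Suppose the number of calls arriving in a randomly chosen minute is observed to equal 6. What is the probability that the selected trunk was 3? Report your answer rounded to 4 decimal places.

0.0263

Likelihoods P(X=6 | ·): 1: 0.00470453; 2: 0.0909091; 3: 0.00257883.
Posterior ∝ prior × likelihood. Numerator for 3: 0.333333·0.00257883 = 0.000859611.
Normalizing constant: 0.333333·0.00470453 + 0.333333·0.0909091 + 0.333333·0.00257883 = 0.0327308.
P(3 | observation) = 0.000859611 / 0.0327308 = 0.0262631.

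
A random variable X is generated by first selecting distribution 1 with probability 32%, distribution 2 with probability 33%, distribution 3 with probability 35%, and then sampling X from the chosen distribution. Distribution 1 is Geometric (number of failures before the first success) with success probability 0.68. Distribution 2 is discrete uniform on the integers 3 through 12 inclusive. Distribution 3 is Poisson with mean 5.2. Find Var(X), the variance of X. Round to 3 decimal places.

Per component, 1: μ=0.470588, E[X²]=0.913495; 2: μ=7.5, E[X²]=64.5; 3: μ=5.2, E[X²]=32.24.
E[X] = 0.32·0.470588 + 0.33·7.5 + 0.35·5.2 = 4.44559.
E[X²] = 0.32·0.913495 + 0.33·64.5 + 0.35·32.24 = 32.8613.
Var(X) = E[X²] − (E[X])² = 32.8613 − 19.7633 = 13.0981.

13.098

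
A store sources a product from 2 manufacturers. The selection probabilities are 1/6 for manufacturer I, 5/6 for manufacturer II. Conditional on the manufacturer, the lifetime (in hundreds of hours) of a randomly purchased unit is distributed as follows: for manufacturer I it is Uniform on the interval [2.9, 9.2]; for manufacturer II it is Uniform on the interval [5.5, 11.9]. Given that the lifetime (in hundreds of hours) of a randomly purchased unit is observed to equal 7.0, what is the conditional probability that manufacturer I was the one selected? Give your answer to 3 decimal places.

0.169

Likelihoods f(7.0 | ·): I: 0.15873; II: 0.15625.
Posterior ∝ prior × likelihood. Numerator for I: 0.166667·0.15873 = 0.026455.
Normalizing constant: 0.166667·0.15873 + 0.833333·0.15625 = 0.156663.
P(I | observation) = 0.026455 / 0.156663 = 0.168865.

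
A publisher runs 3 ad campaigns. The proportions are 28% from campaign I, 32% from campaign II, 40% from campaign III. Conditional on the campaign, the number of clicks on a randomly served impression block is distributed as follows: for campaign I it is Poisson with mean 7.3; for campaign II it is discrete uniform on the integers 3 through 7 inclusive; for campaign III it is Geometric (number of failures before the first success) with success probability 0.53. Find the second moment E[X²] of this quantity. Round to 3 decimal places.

For each component E[X²] = Var + (mean)², giving I: 60.59; II: 27; III: 2.45959.
Overall E[X²] = 0.28·60.59 + 0.32·27 + 0.4·2.45959 = 26.589.

26.589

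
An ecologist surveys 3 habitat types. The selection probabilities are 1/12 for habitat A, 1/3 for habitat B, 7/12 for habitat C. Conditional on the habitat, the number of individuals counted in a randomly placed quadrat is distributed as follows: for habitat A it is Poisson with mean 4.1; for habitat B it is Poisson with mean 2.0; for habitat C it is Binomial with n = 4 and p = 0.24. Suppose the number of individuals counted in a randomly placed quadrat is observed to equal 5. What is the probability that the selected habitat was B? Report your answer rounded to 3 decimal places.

Likelihoods P(X=5 | ·): A: 0.160004; B: 0.0360894; C: 0.
Posterior ∝ prior × likelihood. Numerator for B: 0.333333·0.0360894 = 0.0120298.
Normalizing constant: 0.0833333·0.160004 + 0.333333·0.0360894 + 0.583333·0 = 0.0253635.
P(B | observation) = 0.0120298 / 0.0253635 = 0.474297.

0.474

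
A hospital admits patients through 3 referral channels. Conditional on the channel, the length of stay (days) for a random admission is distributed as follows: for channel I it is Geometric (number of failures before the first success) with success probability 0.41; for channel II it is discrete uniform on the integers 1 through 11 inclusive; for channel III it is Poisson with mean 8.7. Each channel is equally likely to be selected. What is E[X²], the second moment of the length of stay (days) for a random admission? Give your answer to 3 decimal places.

For each component E[X²] = Var + (mean)², giving I: 5.58061; II: 46; III: 84.39.
Overall E[X²] = 0.333333·5.58061 + 0.333333·46 + 0.333333·84.39 = 45.3235.

45.324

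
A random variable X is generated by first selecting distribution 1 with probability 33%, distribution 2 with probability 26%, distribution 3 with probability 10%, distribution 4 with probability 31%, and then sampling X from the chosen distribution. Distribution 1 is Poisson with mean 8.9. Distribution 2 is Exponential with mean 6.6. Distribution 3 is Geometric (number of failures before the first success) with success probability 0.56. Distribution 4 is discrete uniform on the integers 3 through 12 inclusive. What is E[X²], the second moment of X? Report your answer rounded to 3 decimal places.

For each component E[X²] = Var + (mean)², giving 1: 88.11; 2: 87.12; 3: 2.02041; 4: 64.5.
Overall E[X²] = 0.33·88.11 + 0.26·87.12 + 0.1·2.02041 + 0.31·64.5 = 71.9245.

71.925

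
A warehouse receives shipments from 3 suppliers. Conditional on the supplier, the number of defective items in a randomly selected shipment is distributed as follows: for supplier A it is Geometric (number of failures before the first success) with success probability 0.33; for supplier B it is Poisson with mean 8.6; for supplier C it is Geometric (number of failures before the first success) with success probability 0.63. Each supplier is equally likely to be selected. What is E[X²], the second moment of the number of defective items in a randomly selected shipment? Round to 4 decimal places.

For each component E[X²] = Var + (mean)², giving A: 10.2746; B: 82.56; C: 1.27715.
Overall E[X²] = 0.333333·10.2746 + 0.333333·82.56 + 0.333333·1.27715 = 31.3706.

31.3706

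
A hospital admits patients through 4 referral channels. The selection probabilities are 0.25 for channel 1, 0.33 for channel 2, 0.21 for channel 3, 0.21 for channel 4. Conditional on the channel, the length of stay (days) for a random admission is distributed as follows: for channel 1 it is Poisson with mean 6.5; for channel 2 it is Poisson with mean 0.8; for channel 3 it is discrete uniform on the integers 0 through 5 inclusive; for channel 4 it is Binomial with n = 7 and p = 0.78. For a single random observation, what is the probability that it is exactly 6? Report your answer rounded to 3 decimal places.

0.112

Conditional on each channel, P(X = 6): 1: 0.157483; 2: 0.000163596; 3: 0; 4: 0.346807.
By total probability, P(X = 6) = 0.25·0.157483 + 0.33·0.000163596 + 0.21·0 + 0.21·0.346807 = 0.112254.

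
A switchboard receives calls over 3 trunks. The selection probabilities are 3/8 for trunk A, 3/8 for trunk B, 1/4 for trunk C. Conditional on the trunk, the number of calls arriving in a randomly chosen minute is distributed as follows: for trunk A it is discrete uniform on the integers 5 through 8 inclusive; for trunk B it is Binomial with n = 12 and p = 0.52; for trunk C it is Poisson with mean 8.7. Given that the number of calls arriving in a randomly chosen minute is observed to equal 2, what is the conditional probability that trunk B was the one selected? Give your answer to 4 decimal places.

0.7338

Likelihoods P(X=2 | ·): A: 0; B: 0.0115868; C: 0.00630444.
Posterior ∝ prior × likelihood. Numerator for B: 0.375·0.0115868 = 0.00434504.
Normalizing constant: 0.375·0 + 0.375·0.0115868 + 0.25·0.00630444 = 0.00592115.
P(B | observation) = 0.00434504 / 0.00592115 = 0.733817.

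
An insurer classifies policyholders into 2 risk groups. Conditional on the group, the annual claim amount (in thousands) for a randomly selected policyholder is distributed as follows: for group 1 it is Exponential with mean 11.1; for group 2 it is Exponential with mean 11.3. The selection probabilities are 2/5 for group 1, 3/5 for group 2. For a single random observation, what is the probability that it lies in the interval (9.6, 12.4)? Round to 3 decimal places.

0.094

Conditional on each group, P(9.6 < X < 12.4): 1: 0.0938867; 2: 0.0938481.
By total probability, P(9.6 < X < 12.4) = 0.4·0.0938867 + 0.6·0.0938481 = 0.0938635.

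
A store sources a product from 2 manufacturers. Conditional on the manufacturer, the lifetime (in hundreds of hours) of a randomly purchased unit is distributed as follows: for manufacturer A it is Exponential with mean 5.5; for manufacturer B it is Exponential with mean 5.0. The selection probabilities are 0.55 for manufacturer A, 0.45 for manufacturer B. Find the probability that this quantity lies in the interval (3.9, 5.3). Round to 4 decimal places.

Conditional on each manufacturer, P(3.9 < X < 5.3): A: 0.110588; B: 0.11195.
By total probability, P(3.9 < X < 5.3) = 0.55·0.110588 + 0.45·0.11195 = 0.111201.

0.1112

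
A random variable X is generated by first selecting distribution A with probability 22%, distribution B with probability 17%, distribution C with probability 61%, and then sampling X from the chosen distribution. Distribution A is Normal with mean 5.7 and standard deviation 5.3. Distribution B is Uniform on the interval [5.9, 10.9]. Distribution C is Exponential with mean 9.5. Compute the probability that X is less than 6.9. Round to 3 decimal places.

0.479

Conditional on each component, P(X < 6.9): A: 0.589561; B: 0.2; C: 0.516312.
By total probability, P(X < 6.9) = 0.22·0.589561 + 0.17·0.2 + 0.61·0.516312 = 0.478654.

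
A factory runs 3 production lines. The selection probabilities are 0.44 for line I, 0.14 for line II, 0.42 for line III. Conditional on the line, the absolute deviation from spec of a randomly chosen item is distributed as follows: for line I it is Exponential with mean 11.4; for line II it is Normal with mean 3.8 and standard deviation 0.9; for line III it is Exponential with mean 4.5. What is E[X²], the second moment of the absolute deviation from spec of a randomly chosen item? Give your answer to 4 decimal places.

For each component E[X²] = Var + (mean)², giving I: 259.92; II: 15.25; III: 40.5.
Overall E[X²] = 0.44·259.92 + 0.14·15.25 + 0.42·40.5 = 133.51.

133.5098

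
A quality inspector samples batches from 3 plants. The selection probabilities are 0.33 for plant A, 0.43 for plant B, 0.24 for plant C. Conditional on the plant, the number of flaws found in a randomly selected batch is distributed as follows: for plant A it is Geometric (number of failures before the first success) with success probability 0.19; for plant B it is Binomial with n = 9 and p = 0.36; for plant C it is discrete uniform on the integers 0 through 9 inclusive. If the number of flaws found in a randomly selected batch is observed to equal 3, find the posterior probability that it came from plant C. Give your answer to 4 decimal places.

Likelihoods P(X=3 | ·): A: 0.100974; B: 0.269319; C: 0.1.
Posterior ∝ prior × likelihood. Numerator for C: 0.24·0.1 = 0.024.
Normalizing constant: 0.33·0.100974 + 0.43·0.269319 + 0.24·0.1 = 0.173128.
P(C | observation) = 0.024 / 0.173128 = 0.138625.

0.1386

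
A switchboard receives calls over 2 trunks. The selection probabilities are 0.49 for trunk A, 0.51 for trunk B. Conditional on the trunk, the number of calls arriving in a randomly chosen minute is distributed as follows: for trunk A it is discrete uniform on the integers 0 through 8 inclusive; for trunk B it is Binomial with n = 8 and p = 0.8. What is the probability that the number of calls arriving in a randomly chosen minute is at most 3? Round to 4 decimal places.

Conditional on each trunk, P(X ≤ 3): A: 0.444444; B: 0.0104064.
By total probability, P(X ≤ 3) = 0.49·0.444444 + 0.51·0.0104064 = 0.223085.

0.2231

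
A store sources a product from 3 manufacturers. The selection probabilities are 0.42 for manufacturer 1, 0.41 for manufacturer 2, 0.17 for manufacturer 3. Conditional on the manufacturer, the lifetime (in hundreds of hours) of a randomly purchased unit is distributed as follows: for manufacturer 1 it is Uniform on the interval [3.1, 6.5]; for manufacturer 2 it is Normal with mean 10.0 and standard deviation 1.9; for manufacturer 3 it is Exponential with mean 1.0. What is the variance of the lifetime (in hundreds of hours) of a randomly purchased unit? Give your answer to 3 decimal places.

13.388

Per component, 1: μ=4.8, E[X²]=24.0033; 2: μ=10, E[X²]=103.61; 3: μ=1, E[X²]=2.
E[X] = 0.42·4.8 + 0.41·10 + 0.17·1 = 6.286.
E[X²] = 0.42·24.0033 + 0.41·103.61 + 0.17·2 = 52.9015.
Var(X) = E[X²] − (E[X])² = 52.9015 − 39.5138 = 13.3877.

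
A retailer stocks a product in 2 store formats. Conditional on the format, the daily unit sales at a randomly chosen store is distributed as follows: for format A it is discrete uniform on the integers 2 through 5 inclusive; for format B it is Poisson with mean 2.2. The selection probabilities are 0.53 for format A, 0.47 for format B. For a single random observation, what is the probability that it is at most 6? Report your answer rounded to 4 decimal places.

0.9965

Conditional on each format, P(X ≤ 6): A: 1; B: 0.992539.
By total probability, P(X ≤ 6) = 0.53·1 + 0.47·0.992539 = 0.996493.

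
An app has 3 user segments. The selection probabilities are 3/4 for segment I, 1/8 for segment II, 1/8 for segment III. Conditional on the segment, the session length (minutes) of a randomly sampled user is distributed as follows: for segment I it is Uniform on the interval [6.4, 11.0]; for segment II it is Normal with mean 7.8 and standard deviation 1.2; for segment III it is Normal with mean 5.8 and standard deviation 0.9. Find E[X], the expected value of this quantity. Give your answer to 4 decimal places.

Component means — I: 8.7; II: 7.8; III: 5.8.
E[X] = 0.75·8.7 + 0.125·7.8 + 0.125·5.8 = 8.225.

8.2250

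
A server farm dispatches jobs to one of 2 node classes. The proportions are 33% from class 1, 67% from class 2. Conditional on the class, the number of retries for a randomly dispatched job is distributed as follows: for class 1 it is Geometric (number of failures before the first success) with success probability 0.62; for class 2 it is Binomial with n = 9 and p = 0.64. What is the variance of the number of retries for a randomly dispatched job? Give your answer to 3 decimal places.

7.573

Per component, 1: μ=0.612903, E[X²]=1.3642; 2: μ=5.76, E[X²]=35.2512.
E[X] = 0.33·0.612903 + 0.67·5.76 = 4.06146.
E[X²] = 0.33·1.3642 + 0.67·35.2512 = 24.0685.
Var(X) = E[X²] − (E[X])² = 24.0685 − 16.4954 = 7.57305.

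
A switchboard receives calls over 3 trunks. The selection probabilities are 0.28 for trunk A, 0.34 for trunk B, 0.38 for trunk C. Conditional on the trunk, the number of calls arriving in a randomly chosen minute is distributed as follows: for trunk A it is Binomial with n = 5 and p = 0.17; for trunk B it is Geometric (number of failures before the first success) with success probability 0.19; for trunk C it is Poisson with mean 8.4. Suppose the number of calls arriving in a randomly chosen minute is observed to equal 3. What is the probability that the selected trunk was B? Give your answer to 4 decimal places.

0.6571

Likelihoods P(X=3 | ·): A: 0.0338457; B: 0.100974; C: 0.0222133.
Posterior ∝ prior × likelihood. Numerator for B: 0.34·0.100974 = 0.0343311.
Normalizing constant: 0.28·0.0338457 + 0.34·0.100974 + 0.38·0.0222133 = 0.0522489.
P(B | observation) = 0.0343311 / 0.0522489 = 0.657068.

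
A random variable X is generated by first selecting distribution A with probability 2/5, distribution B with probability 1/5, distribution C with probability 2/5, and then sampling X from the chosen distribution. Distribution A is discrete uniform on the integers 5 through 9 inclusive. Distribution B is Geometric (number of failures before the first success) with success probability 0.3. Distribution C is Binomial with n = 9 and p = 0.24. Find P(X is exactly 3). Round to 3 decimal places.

0.110

Conditional on each component, P(X = 3): A: 0; B: 0.1029; C: 0.223766.
By total probability, P(X = 3) = 0.4·0 + 0.2·0.1029 + 0.4·0.223766 = 0.110086.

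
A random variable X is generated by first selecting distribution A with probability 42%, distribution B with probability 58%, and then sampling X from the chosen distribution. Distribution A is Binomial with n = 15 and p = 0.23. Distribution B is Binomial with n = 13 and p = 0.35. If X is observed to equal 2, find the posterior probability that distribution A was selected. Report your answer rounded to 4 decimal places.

Likelihoods P(X=2 | ·): A: 0.185791; B: 0.0836137.
Posterior ∝ prior × likelihood. Numerator for A: 0.42·0.185791 = 0.0780322.
Normalizing constant: 0.42·0.185791 + 0.58·0.0836137 = 0.126528.
P(A | observation) = 0.0780322 / 0.126528 = 0.616718.

0.6167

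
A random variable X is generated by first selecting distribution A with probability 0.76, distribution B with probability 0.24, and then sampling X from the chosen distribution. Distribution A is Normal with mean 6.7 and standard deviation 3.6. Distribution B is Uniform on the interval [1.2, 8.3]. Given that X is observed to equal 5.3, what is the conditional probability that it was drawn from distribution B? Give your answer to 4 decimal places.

0.3021

Likelihoods f(5.3 | ·): A: 0.102747; B: 0.140845.
Posterior ∝ prior × likelihood. Numerator for B: 0.24·0.140845 = 0.0338028.
Normalizing constant: 0.76·0.102747 + 0.24·0.140845 = 0.11189.
P(B | observation) = 0.0338028 / 0.11189 = 0.302107.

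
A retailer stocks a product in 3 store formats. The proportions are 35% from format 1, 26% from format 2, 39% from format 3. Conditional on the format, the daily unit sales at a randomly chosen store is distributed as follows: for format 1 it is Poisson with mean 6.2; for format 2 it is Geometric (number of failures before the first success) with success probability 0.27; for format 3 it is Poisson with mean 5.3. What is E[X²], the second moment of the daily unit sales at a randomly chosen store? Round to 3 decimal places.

For each component E[X²] = Var + (mean)², giving 1: 44.64; 2: 17.3237; 3: 33.39.
Overall E[X²] = 0.35·44.64 + 0.26·17.3237 + 0.39·33.39 = 33.1503.

33.150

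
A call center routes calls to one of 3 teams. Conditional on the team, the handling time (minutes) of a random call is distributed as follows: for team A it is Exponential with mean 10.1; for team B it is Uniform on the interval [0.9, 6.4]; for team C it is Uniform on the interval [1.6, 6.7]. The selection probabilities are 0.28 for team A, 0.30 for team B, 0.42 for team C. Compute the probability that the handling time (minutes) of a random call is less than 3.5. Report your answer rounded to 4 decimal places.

0.3803

Conditional on each team, P(X < 3.5): A: 0.292866; B: 0.472727; C: 0.372549.
By total probability, P(X < 3.5) = 0.28·0.292866 + 0.3·0.472727 + 0.42·0.372549 = 0.380291.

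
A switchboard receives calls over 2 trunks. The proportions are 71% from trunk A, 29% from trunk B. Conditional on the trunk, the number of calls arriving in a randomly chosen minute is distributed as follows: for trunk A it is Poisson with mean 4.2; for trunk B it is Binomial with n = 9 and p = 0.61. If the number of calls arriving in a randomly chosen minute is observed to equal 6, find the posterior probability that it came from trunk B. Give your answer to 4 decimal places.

0.4784

Likelihoods P(X=6 | ·): A: 0.114321; B: 0.256716.
Posterior ∝ prior × likelihood. Numerator for B: 0.29·0.256716 = 0.0744475.
Normalizing constant: 0.71·0.114321 + 0.29·0.256716 = 0.155615.
P(B | observation) = 0.0744475 / 0.155615 = 0.478407.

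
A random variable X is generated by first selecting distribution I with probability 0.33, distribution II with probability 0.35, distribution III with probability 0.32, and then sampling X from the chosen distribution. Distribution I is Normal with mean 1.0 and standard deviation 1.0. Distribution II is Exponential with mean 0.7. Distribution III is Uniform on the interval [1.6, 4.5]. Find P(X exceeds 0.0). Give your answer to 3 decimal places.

0.948

Conditional on each component, P(X > 0.0): I: 0.841345; II: 1; III: 1.
By total probability, P(X > 0.0) = 0.33·0.841345 + 0.35·1 + 0.32·1 = 0.947644.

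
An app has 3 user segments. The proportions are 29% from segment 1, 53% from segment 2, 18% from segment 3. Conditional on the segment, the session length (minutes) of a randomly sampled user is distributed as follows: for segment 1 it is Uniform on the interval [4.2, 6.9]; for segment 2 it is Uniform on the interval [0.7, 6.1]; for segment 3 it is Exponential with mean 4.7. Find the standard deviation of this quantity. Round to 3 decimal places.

2.520

Per component, 1: μ=5.55, E[X²]=31.41; 2: μ=3.4, E[X²]=13.99; 3: μ=4.7, E[X²]=44.18.
E[X] = 0.29·5.55 + 0.53·3.4 + 0.18·4.7 = 4.2575.
E[X²] = 0.29·31.41 + 0.53·13.99 + 0.18·44.18 = 24.476.
Var(X) = E[X²] − (E[X])² = 24.476 − 18.1263 = 6.34969.
SD(X) = √6.34969 = 2.51986.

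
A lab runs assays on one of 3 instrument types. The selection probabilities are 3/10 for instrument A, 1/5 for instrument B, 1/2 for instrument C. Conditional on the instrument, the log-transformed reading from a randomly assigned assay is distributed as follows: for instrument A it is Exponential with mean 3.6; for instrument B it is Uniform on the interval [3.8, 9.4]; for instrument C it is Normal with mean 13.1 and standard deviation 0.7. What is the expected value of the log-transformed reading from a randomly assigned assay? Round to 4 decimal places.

Component means — A: 3.6; B: 6.6; C: 13.1.
E[X] = 0.3·3.6 + 0.2·6.6 + 0.5·13.1 = 8.95.

8.9500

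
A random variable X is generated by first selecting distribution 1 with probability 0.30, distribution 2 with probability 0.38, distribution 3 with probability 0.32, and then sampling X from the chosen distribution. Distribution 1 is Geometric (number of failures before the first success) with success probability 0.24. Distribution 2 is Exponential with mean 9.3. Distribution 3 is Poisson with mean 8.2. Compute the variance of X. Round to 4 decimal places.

46.3162

Per component, 1: μ=3.16667, E[X²]=23.2222; 2: μ=9.3, E[X²]=172.98; 3: μ=8.2, E[X²]=75.44.
E[X] = 0.3·3.16667 + 0.38·9.3 + 0.32·8.2 = 7.108.
E[X²] = 0.3·23.2222 + 0.38·172.98 + 0.32·75.44 = 96.8399.
Var(X) = E[X²] − (E[X])² = 96.8399 − 50.5237 = 46.3162.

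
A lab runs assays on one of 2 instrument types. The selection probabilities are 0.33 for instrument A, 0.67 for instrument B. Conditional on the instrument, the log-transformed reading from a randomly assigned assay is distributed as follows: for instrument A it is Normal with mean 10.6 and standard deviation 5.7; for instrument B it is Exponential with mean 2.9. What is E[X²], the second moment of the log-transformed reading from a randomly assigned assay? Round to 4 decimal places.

59.0699

For each component E[X²] = Var + (mean)², giving A: 144.85; B: 16.82.
Overall E[X²] = 0.33·144.85 + 0.67·16.82 = 59.0699.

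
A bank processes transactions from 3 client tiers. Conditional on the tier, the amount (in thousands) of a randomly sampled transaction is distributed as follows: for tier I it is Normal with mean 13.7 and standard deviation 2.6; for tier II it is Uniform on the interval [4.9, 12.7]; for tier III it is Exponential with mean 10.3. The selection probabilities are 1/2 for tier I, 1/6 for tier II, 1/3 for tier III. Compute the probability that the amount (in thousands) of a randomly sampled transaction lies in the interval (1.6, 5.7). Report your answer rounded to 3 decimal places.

Conditional on each tier, P(1.6 < X < 5.7): I: 0.00104412; II: 0.102564; III: 0.281132.
By total probability, P(1.6 < X < 5.7) = 0.5·0.00104412 + 0.166667·0.102564 + 0.333333·0.281132 = 0.111327.

0.111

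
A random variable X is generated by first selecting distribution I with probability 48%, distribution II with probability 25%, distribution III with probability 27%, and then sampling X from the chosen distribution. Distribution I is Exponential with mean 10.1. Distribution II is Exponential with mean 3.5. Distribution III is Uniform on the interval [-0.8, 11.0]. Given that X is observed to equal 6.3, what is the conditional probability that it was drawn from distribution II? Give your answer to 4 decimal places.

Likelihoods f(6.3 | ·): I: 0.0530618; II: 0.0472283; III: 0.0847458.
Posterior ∝ prior × likelihood. Numerator for II: 0.25·0.0472283 = 0.0118071.
Normalizing constant: 0.48·0.0530618 + 0.25·0.0472283 + 0.27·0.0847458 = 0.0601581.
P(II | observation) = 0.0118071 / 0.0601581 = 0.196267.

0.1963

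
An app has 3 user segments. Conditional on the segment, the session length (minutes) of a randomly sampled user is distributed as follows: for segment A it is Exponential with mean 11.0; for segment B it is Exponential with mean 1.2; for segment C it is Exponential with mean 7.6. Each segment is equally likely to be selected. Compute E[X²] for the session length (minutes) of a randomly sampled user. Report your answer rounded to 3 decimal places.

120.133

For each component E[X²] = Var + (mean)², giving A: 242; B: 2.88; C: 115.52.
Overall E[X²] = 0.333333·242 + 0.333333·2.88 + 0.333333·115.52 = 120.133.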